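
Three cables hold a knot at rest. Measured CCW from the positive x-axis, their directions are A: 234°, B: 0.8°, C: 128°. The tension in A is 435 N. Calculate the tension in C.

Resolve: ΣF_x = 435 cos 234° + T_B cos 0.8° + T_C cos 128° = 0.
        ΣF_y = 435 sin 234° + T_B sin 0.8° + T_C sin 128° = 0.
The known terms sum to (-255.7, -351.9) N, so 0.9999 T_B − 0.6157 T_C = 255.7 and 0.0140 T_B + 0.7880 T_C = 351.9.
Solving simultaneously: T_B = 525 N, T_C = 437.3 N.

T_C ≈ 437 N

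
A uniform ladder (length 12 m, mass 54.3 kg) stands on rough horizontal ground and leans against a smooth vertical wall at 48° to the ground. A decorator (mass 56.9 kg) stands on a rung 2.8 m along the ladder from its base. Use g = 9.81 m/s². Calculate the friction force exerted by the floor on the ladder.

f ≈ 357 N

Torques about the foot: N_wall · 12 sin 48° = 54.3×9.81×6 cos 48° + 56.9×9.81×2.8 cos 48° → N_wall = 357.09 N.
ΣF_x = 0: f_floor = N_wall = 357.09 N.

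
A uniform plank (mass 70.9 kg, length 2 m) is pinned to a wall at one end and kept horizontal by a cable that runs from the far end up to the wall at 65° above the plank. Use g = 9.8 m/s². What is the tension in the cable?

T ≈ 383 N

Take torques about the hinge: T sin 65° · 2 = 70.9×9.8×1 = 694.82 N·m.
So T = 694.82 / (0.9063 × 2) = 383.32 N.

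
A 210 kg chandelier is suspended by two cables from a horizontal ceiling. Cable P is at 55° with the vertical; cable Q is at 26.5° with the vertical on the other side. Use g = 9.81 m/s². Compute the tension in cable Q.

T_Q ≈ 1710 N

Angles from the horizontal: cable P is 90° − 55° = 35°, cable Q is 90° − 26.5° = 63.5°.
Weight W = 210 × 9.81 = 2060 N acts straight down.
Horizontal: T_P cos 35° = T_Q cos 63.5°  →  T_P = 0.5447 T_Q.
Vertical: T_P sin 35° + T_Q sin 63.5° = 2060.
Substituting the horizontal relation into the vertical equation gives 1.207 T_Q = 2060, so T_Q = 1706 N.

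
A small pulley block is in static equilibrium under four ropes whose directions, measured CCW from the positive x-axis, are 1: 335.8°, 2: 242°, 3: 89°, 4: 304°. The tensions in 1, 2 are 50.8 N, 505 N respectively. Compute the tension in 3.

Resolve: ΣF_x = 50.8 cos 335.8° + 505 cos 242° + T_3 cos 89° + T_4 cos 304° = 0.
        ΣF_y = 50.8 sin 335.8° + 505 sin 242° + T_3 sin 89° + T_4 sin 304° = 0.
The known terms sum to (-190.7, -466.7) N, so 0.0175 T_3 + 0.5592 T_4 = 190.7 and 0.9998 T_3 − 0.8290 T_4 = 466.7.
Solving simultaneously: T_3 = 730.7 N, T_4 = 318.3 N.

T_3 ≈ 731 N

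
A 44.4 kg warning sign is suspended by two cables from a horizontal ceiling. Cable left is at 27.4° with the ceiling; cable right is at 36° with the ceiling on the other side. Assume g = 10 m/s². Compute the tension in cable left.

T_left ≈ 402 N

Weight W = 44.4 × 10 = 444 N acts straight down.
Horizontal: T_left cos 27.4° = T_right cos 36°  →  T_right = 1.097 T_left.
Vertical: T_left sin 27.4° + T_right sin 36° = 444.
Substituting the horizontal relation into the vertical equation gives 1.105 T_left = 444, so T_left = 401.7 N.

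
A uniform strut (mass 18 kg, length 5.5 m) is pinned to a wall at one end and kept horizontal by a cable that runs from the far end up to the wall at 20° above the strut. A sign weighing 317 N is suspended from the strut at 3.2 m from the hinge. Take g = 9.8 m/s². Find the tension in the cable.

Take torques about the hinge: T sin 20° · 5.5 = 18×9.8×2.75 + 317×3.2 = 1499.5 N·m.
So T = 1499.5 / (0.3420 × 5.5) = 797.14 N.

T ≈ 797 N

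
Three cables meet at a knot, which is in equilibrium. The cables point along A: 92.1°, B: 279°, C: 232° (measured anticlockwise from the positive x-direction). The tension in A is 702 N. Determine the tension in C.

Resolve: ΣF_x = 702 cos 92.1° + T_B cos 279° + T_C cos 232° = 0.
        ΣF_y = 702 sin 92.1° + T_B sin 279° + T_C sin 232° = 0.
The known terms sum to (-25.72, 701.5) N, so 0.1564 T_B − 0.6157 T_C = 25.72 and -0.9877 T_B − 0.7880 T_C = -701.5.
Solving simultaneously: T_B = 618.3 N, T_C = 115.3 N.

T_C ≈ 115 N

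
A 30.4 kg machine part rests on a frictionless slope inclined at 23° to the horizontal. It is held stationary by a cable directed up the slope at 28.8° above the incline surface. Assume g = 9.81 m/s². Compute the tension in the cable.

T ≈ 133 N

Take axes along and perpendicular to the incline. Weight components: W sin 23° = 116.5 N down-slope, W cos 23° = 274.5 N into the surface.
Along incline: T cos 28.8° = W sin 23° → T = 133 N.
Perpendicular: N = W cos 23° − T sin 28.8° = 210.5 N.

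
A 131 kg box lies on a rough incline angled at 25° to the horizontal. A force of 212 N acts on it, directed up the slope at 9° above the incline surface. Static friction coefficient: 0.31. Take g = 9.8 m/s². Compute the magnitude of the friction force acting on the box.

Axes along / perpendicular to the incline. W sin 25° = 542.6 N down-slope; W cos 25° = 1164 N into the surface.
Perpendicular: N = W cos 25° − P sin 9° = 1164 − 33.16 = 1130 N.
Along incline: P cos 9° + f = W sin 25° (friction acts up-slope) → f = 542.6 − 209.4 = 333.2 N.
|f| = 333.2 N ≤ μN = 350.4 N, so the box is indeed static.

f ≈ 333 N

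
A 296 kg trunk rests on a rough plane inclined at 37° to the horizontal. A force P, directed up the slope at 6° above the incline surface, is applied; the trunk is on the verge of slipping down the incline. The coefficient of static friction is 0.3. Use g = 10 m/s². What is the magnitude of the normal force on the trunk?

On the verge of sliding down the incline, friction equals μN and acts up the slope.
Perpendicular: N + P sin 6° = W cos 37° = 2364 N.
Along incline: P cos 6° + μN = W sin 37° with W sin 37° = 1781 N.
Solving the pair for P and N: P = 1113 N, N = 2248 N (and f = μN = 674.3 N).

N ≈ 2250 N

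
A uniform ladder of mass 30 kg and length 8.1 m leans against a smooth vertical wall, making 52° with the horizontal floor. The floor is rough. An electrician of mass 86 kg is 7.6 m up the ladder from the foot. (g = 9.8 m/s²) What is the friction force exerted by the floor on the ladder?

Torques about the foot: N_wall · 8.1 sin 52° = 30×9.8×4.05 cos 52° + 86×9.8×7.6 cos 52° → N_wall = 732.67 N.
ΣF_x = 0: f_floor = N_wall = 732.67 N.

f ≈ 733 N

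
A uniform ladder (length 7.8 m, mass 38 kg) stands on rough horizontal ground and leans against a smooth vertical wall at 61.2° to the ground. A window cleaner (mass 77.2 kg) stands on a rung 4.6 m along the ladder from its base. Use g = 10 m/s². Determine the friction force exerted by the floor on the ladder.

Torques about the foot: N_wall · 7.8 sin 61.2° = 38×10×3.9 cos 61.2° + 77.2×10×4.6 cos 61.2° → N_wall = 354.75 N.
ΣF_x = 0: f_floor = N_wall = 354.75 N.

f ≈ 355 N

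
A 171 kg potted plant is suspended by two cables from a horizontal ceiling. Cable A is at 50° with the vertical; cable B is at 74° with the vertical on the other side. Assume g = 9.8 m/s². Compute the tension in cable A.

T_A ≈ 1940 N

Angles from the horizontal: cable A is 90° − 50° = 40°, cable B is 90° − 74° = 16°.
Weight W = 171 × 9.8 = 1676 N acts straight down.
Horizontal: T_A cos 40° = T_B cos 16°  →  T_B = 0.7969 T_A.
Vertical: T_A sin 40° + T_B sin 16° = 1676.
Substituting the horizontal relation into the vertical equation gives 0.8624 T_A = 1676, so T_A = 1943 N.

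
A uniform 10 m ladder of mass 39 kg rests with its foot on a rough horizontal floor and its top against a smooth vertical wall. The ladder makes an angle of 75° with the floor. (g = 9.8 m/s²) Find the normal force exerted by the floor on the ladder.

ΣF_y = 0: N_floor = 39×9.8 = 382.2 N.

N_floor ≈ 382 N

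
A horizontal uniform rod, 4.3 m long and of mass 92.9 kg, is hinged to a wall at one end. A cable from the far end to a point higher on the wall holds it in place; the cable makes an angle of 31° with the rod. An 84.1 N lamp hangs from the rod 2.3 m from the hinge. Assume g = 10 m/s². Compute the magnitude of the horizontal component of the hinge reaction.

Take torques about the hinge: T sin 31° · 4.3 = 92.9×10×2.15 + 84.1×2.3 = 2190.8 N·m.
So T = 2190.8 / (0.5150 × 4.3) = 989.22 N.
ΣF_x = 0: H_x = T cos 31° = 847.92 N.

H_x ≈ 848 N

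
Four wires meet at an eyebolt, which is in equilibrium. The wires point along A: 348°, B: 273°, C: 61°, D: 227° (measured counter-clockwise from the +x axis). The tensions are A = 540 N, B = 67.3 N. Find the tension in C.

Resolve: ΣF_x = 540 cos 348° + 67.3 cos 273° + T_C cos 61° + T_D cos 227° = 0.
        ΣF_y = 540 sin 348° + 67.3 sin 273° + T_C sin 61° + T_D sin 227° = 0.
The known terms sum to (531.7, -179.5) N, so 0.4848 T_C − 0.6820 T_D = -531.7 and 0.8746 T_C − 0.7314 T_D = 179.5.
Solving simultaneously: T_C = 2113 N, T_D = 2282 N.

T_C ≈ 2110 N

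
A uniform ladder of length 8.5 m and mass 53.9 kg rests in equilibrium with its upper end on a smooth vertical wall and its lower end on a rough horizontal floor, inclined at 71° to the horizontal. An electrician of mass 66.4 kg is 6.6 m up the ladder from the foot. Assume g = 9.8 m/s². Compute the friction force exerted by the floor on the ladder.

f ≈ 265 N

Torques about the foot: N_wall · 8.5 sin 71° = 53.9×9.8×4.25 cos 71° + 66.4×9.8×6.6 cos 71° → N_wall = 264.92 N.
ΣF_x = 0: f_floor = N_wall = 264.92 N.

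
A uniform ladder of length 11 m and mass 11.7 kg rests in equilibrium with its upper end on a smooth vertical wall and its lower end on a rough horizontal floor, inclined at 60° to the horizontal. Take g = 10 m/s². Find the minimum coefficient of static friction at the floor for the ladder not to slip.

ΣF_y = 0: N_floor = 11.7×10 = 117 N.
Torques about the foot: N_wall · 11 sin 60° = 11.7×10×5.5 cos 60° → N_wall = 33.775 N.
ΣF_x = 0: f_floor = N_wall = 33.775 N.
μ_min = f_floor / N_floor = 33.775 / 117 = 0.2887.

μ_min ≈ 0.289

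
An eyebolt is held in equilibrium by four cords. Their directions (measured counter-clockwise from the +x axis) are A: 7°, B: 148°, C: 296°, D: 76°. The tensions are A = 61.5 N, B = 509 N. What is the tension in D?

Resolve: ΣF_x = 61.5 cos 7° + 509 cos 148° + T_C cos 296° + T_D cos 76° = 0.
        ΣF_y = 61.5 sin 7° + 509 sin 148° + T_C sin 296° + T_D sin 76° = 0.
The known terms sum to (-370.6, 277.2) N, so 0.4384 T_C + 0.2419 T_D = 370.6 and -0.8988 T_C + 0.9703 T_D = -277.2.
Solving simultaneously: T_C = 663.8 N, T_D = 329.2 N.

T_D ≈ 329 N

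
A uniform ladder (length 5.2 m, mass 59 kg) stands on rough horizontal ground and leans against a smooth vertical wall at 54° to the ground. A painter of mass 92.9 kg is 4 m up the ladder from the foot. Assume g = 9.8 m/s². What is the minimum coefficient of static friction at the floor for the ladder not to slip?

μ_min ≈ 0.483

ΣF_y = 0: N_floor = 59×9.8 + 92.9×9.8 = 1488.6 N.
Torques about the foot: N_wall · 5.2 sin 54° = 59×9.8×2.6 cos 54° + 92.9×9.8×4 cos 54° → N_wall = 718.86 N.
ΣF_x = 0: f_floor = N_wall = 718.86 N.
μ_min = f_floor / N_floor = 718.86 / 1488.6 = 0.4829.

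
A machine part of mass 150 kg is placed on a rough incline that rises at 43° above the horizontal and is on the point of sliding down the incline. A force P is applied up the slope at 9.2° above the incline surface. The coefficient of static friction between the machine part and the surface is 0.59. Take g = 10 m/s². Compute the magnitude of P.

On the verge of sliding down the incline, friction equals μN and acts up the slope.
Perpendicular: N + P sin 9.2° = W cos 43° = 1097 N.
Along incline: P cos 9.2° + μN = W sin 43° with W sin 43° = 1023 N.
Solving the pair for P and N: P = 420.9 N, N = 1030 N (and f = μN = 607.5 N).

P ≈ 421 N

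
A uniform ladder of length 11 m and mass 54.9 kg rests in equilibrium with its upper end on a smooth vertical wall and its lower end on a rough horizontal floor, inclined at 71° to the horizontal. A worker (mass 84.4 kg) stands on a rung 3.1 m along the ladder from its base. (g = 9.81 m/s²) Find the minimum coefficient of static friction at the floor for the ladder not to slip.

ΣF_y = 0: N_floor = 54.9×9.81 + 84.4×9.81 = 1366.5 N.
Torques about the foot: N_wall · 11 sin 71° = 54.9×9.81×5.5 cos 71° + 84.4×9.81×3.1 cos 71° → N_wall = 173.07 N.
ΣF_x = 0: f_floor = N_wall = 173.07 N.
μ_min = f_floor / N_floor = 173.07 / 1366.5 = 0.1266.

μ_min ≈ 0.127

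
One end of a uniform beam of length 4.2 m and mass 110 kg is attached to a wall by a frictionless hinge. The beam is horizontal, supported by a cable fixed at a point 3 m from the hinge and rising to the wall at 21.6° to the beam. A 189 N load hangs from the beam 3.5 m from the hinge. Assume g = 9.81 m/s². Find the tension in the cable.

Take torques about the hinge: T sin 21.6° · 3 = 110×9.81×2.1 + 189×3.5 = 2927.6 N·m.
So T = 2927.6 / (0.3681 × 3) = 2650.9 N.

T ≈ 2650 N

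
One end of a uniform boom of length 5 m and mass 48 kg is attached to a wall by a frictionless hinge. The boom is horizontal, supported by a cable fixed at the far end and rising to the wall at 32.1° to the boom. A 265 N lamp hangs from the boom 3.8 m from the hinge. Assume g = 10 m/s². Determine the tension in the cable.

Take torques about the hinge: T sin 32.1° · 5 = 48×10×2.5 + 265×3.8 = 2207 N·m.
So T = 2207 / (0.5314 × 5) = 830.64 N.

T ≈ 831 N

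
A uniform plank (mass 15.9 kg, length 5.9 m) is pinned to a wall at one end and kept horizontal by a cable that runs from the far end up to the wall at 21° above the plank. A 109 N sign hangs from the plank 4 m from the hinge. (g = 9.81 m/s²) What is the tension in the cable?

T ≈ 424 N

Take torques about the hinge: T sin 21° · 5.9 = 15.9×9.81×2.95 + 109×4 = 896.14 N·m.
So T = 896.14 / (0.3584 × 5.9) = 423.83 N.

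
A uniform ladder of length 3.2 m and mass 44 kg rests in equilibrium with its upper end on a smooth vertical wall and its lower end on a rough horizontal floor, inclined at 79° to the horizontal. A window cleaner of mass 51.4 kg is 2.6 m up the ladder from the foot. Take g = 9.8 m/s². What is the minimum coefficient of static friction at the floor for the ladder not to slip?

ΣF_y = 0: N_floor = 44×9.8 + 51.4×9.8 = 934.92 N.
Torques about the foot: N_wall · 3.2 sin 79° = 44×9.8×1.6 cos 79° + 51.4×9.8×2.6 cos 79° → N_wall = 121.46 N.
ΣF_x = 0: f_floor = N_wall = 121.46 N.
μ_min = f_floor / N_floor = 121.46 / 934.92 = 0.1299.

μ_min ≈ 0.130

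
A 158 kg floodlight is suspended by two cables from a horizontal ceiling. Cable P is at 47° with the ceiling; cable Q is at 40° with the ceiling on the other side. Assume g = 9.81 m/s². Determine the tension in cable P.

Weight W = 158 × 9.81 = 1550 N acts straight down.
Horizontal: T_P cos 47° = T_Q cos 40°  →  T_Q = 0.8903 T_P.
Vertical: T_P sin 47° + T_Q sin 40° = 1550.
Substituting the horizontal relation into the vertical equation gives 1.304 T_P = 1550, so T_P = 1189 N.

T_P ≈ 1190 N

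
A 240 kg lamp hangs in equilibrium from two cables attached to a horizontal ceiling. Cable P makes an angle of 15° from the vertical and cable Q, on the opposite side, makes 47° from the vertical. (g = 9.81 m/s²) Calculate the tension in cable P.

Angles from the horizontal: cable P is 90° − 15° = 75°, cable Q is 90° − 47° = 43°.
Weight W = 240 × 9.81 = 2354 N acts straight down.
Horizontal: T_P cos 75° = T_Q cos 43°  →  T_Q = 0.3539 T_P.
Vertical: T_P sin 75° + T_Q sin 43° = 2354.
Substituting the horizontal relation into the vertical equation gives 1.207 T_P = 2354, so T_P = 1950 N.

T_P ≈ 1950 N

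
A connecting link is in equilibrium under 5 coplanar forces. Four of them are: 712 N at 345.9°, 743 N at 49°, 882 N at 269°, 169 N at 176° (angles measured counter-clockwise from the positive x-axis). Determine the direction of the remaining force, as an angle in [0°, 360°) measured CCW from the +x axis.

θ ≈ 154°

Sum the known components: ΣF_x = 994 N, ΣF_y = -482.8 N.
For equilibrium the remaining force must supply (−ΣF_x, −ΣF_y) = (-994, 482.8) N.
Magnitude = √((-994)² + (482.8)²) = 1105 N; direction = atan2(482.8, -994) = 154.1°.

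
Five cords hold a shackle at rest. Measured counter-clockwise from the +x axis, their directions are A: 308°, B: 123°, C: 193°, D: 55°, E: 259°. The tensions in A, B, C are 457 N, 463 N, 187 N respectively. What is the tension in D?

T_D ≈ 363 N

Resolve: ΣF_x = 457 cos 308° + 463 cos 123° + 187 cos 193° + T_D cos 55° + T_E cos 259° = 0.
        ΣF_y = 457 sin 308° + 463 sin 123° + 187 sin 193° + T_D sin 55° + T_E sin 259° = 0.
The known terms sum to (-153, -13.88) N, so 0.5736 T_D − 0.1908 T_E = 153 and 0.8192 T_D − 0.9816 T_E = 13.88.
Solving simultaneously: T_D = 362.8 N, T_E = 288.6 N.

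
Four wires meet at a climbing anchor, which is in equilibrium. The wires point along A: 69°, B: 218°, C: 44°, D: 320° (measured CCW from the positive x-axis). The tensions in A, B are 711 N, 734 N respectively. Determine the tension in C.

T_C ≈ 45.9 N

Resolve: ΣF_x = 711 cos 69° + 734 cos 218° + T_C cos 44° + T_D cos 320° = 0.
        ΣF_y = 711 sin 69° + 734 sin 218° + T_C sin 44° + T_D sin 320° = 0.
The known terms sum to (-323.6, 211.9) N, so 0.7193 T_C + 0.7660 T_D = 323.6 and 0.6947 T_C − 0.6428 T_D = -211.9.
Solving simultaneously: T_C = 45.95 N, T_D = 379.3 N.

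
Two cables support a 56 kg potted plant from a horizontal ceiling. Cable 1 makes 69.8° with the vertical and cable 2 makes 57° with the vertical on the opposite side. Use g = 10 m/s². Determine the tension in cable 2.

T_2 ≈ 656 N

Angles from the horizontal: cable 1 is 90° − 69.8° = 20.2°, cable 2 is 90° − 57° = 33°.
Weight W = 56 × 10 = 560 N acts straight down.
Horizontal: T_1 cos 20.2° = T_2 cos 33°  →  T_1 = 0.8936 T_2.
Vertical: T_1 sin 20.2° + T_2 sin 33° = 560.
Substituting the horizontal relation into the vertical equation gives 0.8532 T_2 = 560, so T_2 = 656.3 N.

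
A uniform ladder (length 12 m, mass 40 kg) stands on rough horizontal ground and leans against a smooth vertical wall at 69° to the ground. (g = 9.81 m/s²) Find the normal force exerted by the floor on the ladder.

N_floor ≈ 392 N

ΣF_y = 0: N_floor = 40×9.81 = 392.4 N.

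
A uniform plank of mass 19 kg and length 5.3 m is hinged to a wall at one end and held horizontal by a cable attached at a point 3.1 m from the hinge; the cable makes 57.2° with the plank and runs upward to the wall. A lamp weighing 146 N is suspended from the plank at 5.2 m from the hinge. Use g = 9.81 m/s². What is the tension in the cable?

T ≈ 481 N

Take torques about the hinge: T sin 57.2° · 3.1 = 19×9.81×2.65 + 146×5.2 = 1253.1 N·m.
So T = 1253.1 / (0.8406 × 3.1) = 480.91 N.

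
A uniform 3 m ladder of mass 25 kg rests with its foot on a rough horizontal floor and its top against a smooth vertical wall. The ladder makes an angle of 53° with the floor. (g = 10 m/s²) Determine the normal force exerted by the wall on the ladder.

N_wall ≈ 94.2 N

Torques about the foot: N_wall · 3 sin 53° = 25×10×1.5 cos 53° → N_wall = 94.194 N.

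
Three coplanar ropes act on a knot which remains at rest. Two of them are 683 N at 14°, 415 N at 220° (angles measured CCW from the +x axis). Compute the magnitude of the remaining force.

F ≈ 359 N

Sum the known components: ΣF_x = 344.8 N, ΣF_y = -101.5 N.
For equilibrium the remaining force must supply (−ΣF_x, −ΣF_y) = (-344.8, 101.5) N.
Magnitude = √((-344.8)² + (101.5)²) = 359.4 N; direction = atan2(101.5, -344.8) = 163.6°.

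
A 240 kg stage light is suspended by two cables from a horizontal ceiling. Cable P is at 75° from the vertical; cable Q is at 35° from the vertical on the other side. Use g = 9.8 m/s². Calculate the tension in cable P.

T_P ≈ 1440 N

Angles from the horizontal: cable P is 90° − 75° = 15°, cable Q is 90° − 35° = 55°.
Weight W = 240 × 9.8 = 2352 N acts straight down.
Horizontal: T_P cos 15° = T_Q cos 55°  →  T_Q = 1.684 T_P.
Vertical: T_P sin 15° + T_Q sin 55° = 2352.
Substituting the horizontal relation into the vertical equation gives 1.638 T_P = 2352, so T_P = 1436 N.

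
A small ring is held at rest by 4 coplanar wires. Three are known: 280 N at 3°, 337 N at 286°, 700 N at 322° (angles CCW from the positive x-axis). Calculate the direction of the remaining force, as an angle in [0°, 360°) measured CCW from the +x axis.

Sum the known components: ΣF_x = 924.1 N, ΣF_y = -740.3 N.
For equilibrium the remaining force must supply (−ΣF_x, −ΣF_y) = (-924.1, 740.3) N.
Magnitude = √((-924.1)² + (740.3)²) = 1184 N; direction = atan2(740.3, -924.1) = 141.3°.

θ ≈ 141°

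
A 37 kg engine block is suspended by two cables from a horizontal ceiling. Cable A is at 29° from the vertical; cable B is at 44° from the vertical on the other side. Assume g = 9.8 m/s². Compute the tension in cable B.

Angles from the horizontal: cable A is 90° − 29° = 61°, cable B is 90° − 44° = 46°.
Weight W = 37 × 9.8 = 362.6 N acts straight down.
Horizontal: T_A cos 61° = T_B cos 46°  →  T_A = 1.433 T_B.
Vertical: T_A sin 61° + T_B sin 46° = 362.6.
Substituting the horizontal relation into the vertical equation gives 1.973 T_B = 362.6, so T_B = 183.8 N.

T_B ≈ 184 N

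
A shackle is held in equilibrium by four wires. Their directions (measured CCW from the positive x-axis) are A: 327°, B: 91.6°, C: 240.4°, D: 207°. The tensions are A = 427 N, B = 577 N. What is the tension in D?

T_D ≈ 231 N

Resolve: ΣF_x = 427 cos 327° + 577 cos 91.6° + T_C cos 240.4° + T_D cos 207° = 0.
        ΣF_y = 427 sin 327° + 577 sin 91.6° + T_C sin 240.4° + T_D sin 207° = 0.
The known terms sum to (342, 344.2) N, so -0.4939 T_C − 0.8910 T_D = -342 and -0.8695 T_C − 0.4540 T_D = -344.2.
Solving simultaneously: T_C = 275.1 N, T_D = 231.3 N.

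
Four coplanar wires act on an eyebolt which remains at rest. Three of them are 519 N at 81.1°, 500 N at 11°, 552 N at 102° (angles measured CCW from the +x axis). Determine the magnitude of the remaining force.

F ≈ 1240 N

Sum the known components: ΣF_x = 456.3 N, ΣF_y = 1148 N.
For equilibrium the remaining force must supply (−ΣF_x, −ΣF_y) = (-456.3, -1148) N.
Magnitude = √((-456.3)² + (-1148)²) = 1235 N; direction = atan2(-1148, -456.3) = 248.3°.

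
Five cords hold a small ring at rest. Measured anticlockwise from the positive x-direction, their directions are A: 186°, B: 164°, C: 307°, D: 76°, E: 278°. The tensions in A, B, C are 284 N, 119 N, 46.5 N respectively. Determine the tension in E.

T_E ≈ 933 N

Resolve: ΣF_x = 284 cos 186° + 119 cos 164° + 46.5 cos 307° + T_D cos 76° + T_E cos 278° = 0.
        ΣF_y = 284 sin 186° + 119 sin 164° + 46.5 sin 307° + T_D sin 76° + T_E sin 278° = 0.
The known terms sum to (-368.8, -34.02) N, so 0.2419 T_D + 0.1392 T_E = 368.8 and 0.9703 T_D − 0.9903 T_E = 34.02.
Solving simultaneously: T_D = 987.7 N, T_E = 933.4 N.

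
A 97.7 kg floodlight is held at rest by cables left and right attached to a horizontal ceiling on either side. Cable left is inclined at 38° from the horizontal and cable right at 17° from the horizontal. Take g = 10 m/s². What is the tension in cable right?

Weight W = 97.7 × 10 = 977 N acts straight down.
Horizontal: T_left cos 38° = T_right cos 17°  →  T_left = 1.214 T_right.
Vertical: T_left sin 38° + T_right sin 17° = 977.
Substituting the horizontal relation into the vertical equation gives 1.04 T_right = 977, so T_right = 939.9 N.

T_right ≈ 940 N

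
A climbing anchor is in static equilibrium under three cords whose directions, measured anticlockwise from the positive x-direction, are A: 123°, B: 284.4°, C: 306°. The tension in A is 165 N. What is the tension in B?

Resolve: ΣF_x = 165 cos 123° + T_B cos 284.4° + T_C cos 306° = 0.
        ΣF_y = 165 sin 123° + T_B sin 284.4° + T_C sin 306° = 0.
The known terms sum to (-89.87, 138.4) N, so 0.2487 T_B + 0.5878 T_C = 89.87 and -0.9686 T_B − 0.8090 T_C = -138.4.
Solving simultaneously: T_B = 23.46 N, T_C = 143 N.

T_B ≈ 23.5 N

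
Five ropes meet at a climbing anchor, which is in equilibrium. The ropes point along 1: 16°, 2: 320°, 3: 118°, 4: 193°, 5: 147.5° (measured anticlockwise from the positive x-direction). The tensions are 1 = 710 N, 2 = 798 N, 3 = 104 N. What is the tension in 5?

Resolve: ΣF_x = 710 cos 16° + 798 cos 320° + 104 cos 118° + T_4 cos 193° + T_5 cos 147.5° = 0.
        ΣF_y = 710 sin 16° + 798 sin 320° + 104 sin 118° + T_4 sin 193° + T_5 sin 147.5° = 0.
The known terms sum to (1245, -225.4) N, so -0.9744 T_4 − 0.8434 T_5 = -1245 and -0.2250 T_4 + 0.5373 T_5 = 225.4.
Solving simultaneously: T_4 = 671.3 N, T_5 = 700.6 N.

T_5 ≈ 701 N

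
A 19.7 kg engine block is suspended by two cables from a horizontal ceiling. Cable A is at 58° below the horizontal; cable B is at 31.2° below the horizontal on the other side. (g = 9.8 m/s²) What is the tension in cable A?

Weight W = 19.7 × 9.8 = 193.1 N acts straight down.
Horizontal: T_A cos 58° = T_B cos 31.2°  →  T_B = 0.6195 T_A.
Vertical: T_A sin 58° + T_B sin 31.2° = 193.1.
Substituting the horizontal relation into the vertical equation gives 1.169 T_A = 193.1, so T_A = 165.2 N.

T_A ≈ 165 N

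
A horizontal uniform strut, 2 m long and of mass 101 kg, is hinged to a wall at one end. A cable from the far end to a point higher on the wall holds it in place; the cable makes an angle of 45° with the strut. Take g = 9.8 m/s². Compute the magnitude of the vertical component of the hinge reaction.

|H_y| ≈ 495 N

Take torques about the hinge: T sin 45° · 2 = 101×9.8×1 = 989.8 N·m.
So T = 989.8 / (0.7071 × 2) = 699.89 N.
ΣF_y = 0: H_y = (101×9.8) − T sin 45° = 989.8 − 494.9 = 494.9 N.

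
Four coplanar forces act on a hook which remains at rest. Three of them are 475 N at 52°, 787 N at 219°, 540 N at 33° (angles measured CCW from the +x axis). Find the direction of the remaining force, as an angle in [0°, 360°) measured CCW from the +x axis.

Sum the known components: ΣF_x = 133.7 N, ΣF_y = 173.1 N.
For equilibrium the remaining force must supply (−ΣF_x, −ΣF_y) = (-133.7, -173.1) N.
Magnitude = √((-133.7)² + (-173.1)²) = 218.8 N; direction = atan2(-173.1, -133.7) = 232.3°.

θ ≈ 232°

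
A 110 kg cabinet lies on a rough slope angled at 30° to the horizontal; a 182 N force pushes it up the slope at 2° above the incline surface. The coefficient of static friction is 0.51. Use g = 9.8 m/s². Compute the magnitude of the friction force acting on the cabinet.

Axes along / perpendicular to the incline. W sin 30° = 539 N down-slope; W cos 30° = 933.6 N into the surface.
Perpendicular: N = W cos 30° − P sin 2° = 933.6 − 6.352 = 927.2 N.
Along incline: P cos 2° + f = W sin 30° (friction acts up-slope) → f = 539 − 181.9 = 357.1 N.
|f| = 357.1 N ≤ μN = 472.9 N, so the cabinet is indeed static.

f ≈ 357 N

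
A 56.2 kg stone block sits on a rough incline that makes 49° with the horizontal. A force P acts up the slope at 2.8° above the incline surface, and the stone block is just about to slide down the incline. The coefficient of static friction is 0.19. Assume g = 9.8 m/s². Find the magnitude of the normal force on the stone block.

On the verge of sliding down the incline, friction equals μN and acts up the slope.
Perpendicular: N + P sin 2.8° = W cos 49° = 361.3 N.
Along incline: P cos 2.8° + μN = W sin 49° with W sin 49° = 415.7 N.
Solving the pair for P and N: P = 350.7 N, N = 344.2 N (and f = μN = 65.4 N).

N ≈ 344 N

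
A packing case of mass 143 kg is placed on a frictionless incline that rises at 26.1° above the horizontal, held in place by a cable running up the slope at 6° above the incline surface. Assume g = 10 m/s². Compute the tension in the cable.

T ≈ 633 N

Take axes along and perpendicular to the incline. Weight components: W sin 26.1° = 629.1 N down-slope, W cos 26.1° = 1284 N into the surface.
Along incline: T cos 6° = W sin 26.1° → T = 632.6 N.
Perpendicular: N = W cos 26.1° − T sin 6° = 1218 N.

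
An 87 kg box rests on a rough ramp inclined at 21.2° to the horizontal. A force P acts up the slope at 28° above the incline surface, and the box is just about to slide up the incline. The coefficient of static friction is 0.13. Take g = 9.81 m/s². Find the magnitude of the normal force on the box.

On the verge of sliding up the incline, friction equals μN and acts down the slope.
Perpendicular: N + P sin 28° = W cos 21.2° = 795.7 N.
Along incline: P cos 28° = W sin 21.2° + μN  with W sin 21.2° = 308.6 N.
Solving the pair for P and N: P = 436.5 N, N = 590.8 N (and f = μN = 76.8 N).

N ≈ 591 N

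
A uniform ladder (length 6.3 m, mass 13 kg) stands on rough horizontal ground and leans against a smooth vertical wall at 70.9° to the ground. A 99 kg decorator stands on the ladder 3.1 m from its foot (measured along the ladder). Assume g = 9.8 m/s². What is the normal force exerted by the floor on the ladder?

N_floor ≈ 1100 N

ΣF_y = 0: N_floor = 13×9.8 + 99×9.8 = 1097.6 N.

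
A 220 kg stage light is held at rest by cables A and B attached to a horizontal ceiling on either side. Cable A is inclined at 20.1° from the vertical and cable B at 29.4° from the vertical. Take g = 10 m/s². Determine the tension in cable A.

Angles from the horizontal: cable A is 90° − 20.1° = 69.9°, cable B is 90° − 29.4° = 60.6°.
Weight W = 220 × 10 = 2200 N acts straight down.
Horizontal: T_A cos 69.9° = T_B cos 60.6°  →  T_B = 0.7001 T_A.
Vertical: T_A sin 69.9° + T_B sin 60.6° = 2200.
Substituting the horizontal relation into the vertical equation gives 1.549 T_A = 2200, so T_A = 1420 N.

T_A ≈ 1420 N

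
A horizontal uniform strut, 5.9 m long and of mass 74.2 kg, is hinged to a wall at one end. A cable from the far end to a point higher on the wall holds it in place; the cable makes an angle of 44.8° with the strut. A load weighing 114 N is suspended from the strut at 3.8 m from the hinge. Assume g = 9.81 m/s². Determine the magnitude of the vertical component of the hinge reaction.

Take torques about the hinge: T sin 44.8° · 5.9 = 74.2×9.81×2.95 + 114×3.8 = 2580.5 N·m.
So T = 2580.5 / (0.7046 × 5.9) = 620.71 N.
ΣF_y = 0: H_y = (74.2×9.81 + 114) − T sin 44.8° = 841.9 − 437.37 = 404.53 N.

|H_y| ≈ 405 N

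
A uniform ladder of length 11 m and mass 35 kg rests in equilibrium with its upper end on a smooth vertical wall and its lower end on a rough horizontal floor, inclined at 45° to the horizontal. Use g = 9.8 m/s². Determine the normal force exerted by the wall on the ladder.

Torques about the foot: N_wall · 11 sin 45° = 35×9.8×5.5 cos 45° → N_wall = 171.5 N.

N_wall ≈ 172 N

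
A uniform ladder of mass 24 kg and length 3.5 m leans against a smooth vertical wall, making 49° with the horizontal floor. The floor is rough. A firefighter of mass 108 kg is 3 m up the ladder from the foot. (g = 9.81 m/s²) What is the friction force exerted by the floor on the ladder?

Torques about the foot: N_wall · 3.5 sin 49° = 24×9.81×1.75 cos 49° + 108×9.81×3 cos 49° → N_wall = 891.75 N.
ΣF_x = 0: f_floor = N_wall = 891.75 N.

f ≈ 892 N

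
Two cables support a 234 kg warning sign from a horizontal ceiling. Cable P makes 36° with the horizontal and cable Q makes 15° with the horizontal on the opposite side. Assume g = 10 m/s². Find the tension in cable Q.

Weight W = 234 × 10 = 2340 N acts straight down.
Horizontal: T_P cos 36° = T_Q cos 15°  →  T_P = 1.194 T_Q.
Vertical: T_P sin 36° + T_Q sin 15° = 2340.
Substituting the horizontal relation into the vertical equation gives 0.9606 T_Q = 2340, so T_Q = 2436 N.

T_Q ≈ 2440 N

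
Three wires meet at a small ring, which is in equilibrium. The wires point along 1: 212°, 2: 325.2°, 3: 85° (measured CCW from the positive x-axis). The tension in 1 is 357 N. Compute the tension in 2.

T_2 ≈ 329 N

Resolve: ΣF_x = 357 cos 212° + T_2 cos 325.2° + T_3 cos 85° = 0.
        ΣF_y = 357 sin 212° + T_2 sin 325.2° + T_3 sin 85° = 0.
The known terms sum to (-302.8, -189.2) N, so 0.8211 T_2 + 0.0872 T_3 = 302.8 and -0.5707 T_2 + 0.9962 T_3 = 189.2.
Solving simultaneously: T_2 = 328.6 N, T_3 = 378.1 N.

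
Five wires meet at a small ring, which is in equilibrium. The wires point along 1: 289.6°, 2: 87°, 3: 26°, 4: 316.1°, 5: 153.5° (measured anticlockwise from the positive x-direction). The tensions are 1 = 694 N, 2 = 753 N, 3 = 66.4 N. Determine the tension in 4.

T_4 ≈ 876 N

Resolve: ΣF_x = 694 cos 289.6° + 753 cos 87° + 66.4 cos 26° + T_4 cos 316.1° + T_5 cos 153.5° = 0.
        ΣF_y = 694 sin 289.6° + 753 sin 87° + 66.4 sin 26° + T_4 sin 316.1° + T_5 sin 153.5° = 0.
The known terms sum to (331.9, 127.3) N, so 0.7206 T_4 − 0.8949 T_5 = -331.9 and -0.6934 T_4 + 0.4462 T_5 = -127.3.
Solving simultaneously: T_4 = 876.1 N, T_5 = 1076 N.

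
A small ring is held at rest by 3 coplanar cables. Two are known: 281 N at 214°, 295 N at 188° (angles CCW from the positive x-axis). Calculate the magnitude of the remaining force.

Sum the known components: ΣF_x = -525.1 N, ΣF_y = -198.2 N.
For equilibrium the remaining force must supply (−ΣF_x, −ΣF_y) = (525.1, 198.2) N.
Magnitude = √((525.1)² + (198.2)²) = 561.2 N; direction = atan2(198.2, 525.1) = 20.7°.

F ≈ 561 N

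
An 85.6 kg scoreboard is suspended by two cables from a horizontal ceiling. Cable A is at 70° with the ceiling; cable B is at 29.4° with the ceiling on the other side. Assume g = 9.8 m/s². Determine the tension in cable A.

Weight W = 85.6 × 9.8 = 838.9 N acts straight down.
Horizontal: T_A cos 70° = T_B cos 29.4°  →  T_B = 0.3926 T_A.
Vertical: T_A sin 70° + T_B sin 29.4° = 838.9.
Substituting the horizontal relation into the vertical equation gives 1.132 T_A = 838.9, so T_A = 740.8 N.

T_A ≈ 741 N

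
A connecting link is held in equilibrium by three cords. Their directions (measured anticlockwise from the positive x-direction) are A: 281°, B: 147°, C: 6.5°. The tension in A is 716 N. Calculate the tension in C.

T_C ≈ 810 N

Resolve: ΣF_x = 716 cos 281° + T_B cos 147° + T_C cos 6.5° = 0.
        ΣF_y = 716 sin 281° + T_B sin 147° + T_C sin 6.5° = 0.
The known terms sum to (136.6, -702.8) N, so -0.8387 T_B + 0.9936 T_C = -136.6 and 0.5446 T_B + 0.1132 T_C = 702.8.
Solving simultaneously: T_B = 1122 N, T_C = 809.7 N.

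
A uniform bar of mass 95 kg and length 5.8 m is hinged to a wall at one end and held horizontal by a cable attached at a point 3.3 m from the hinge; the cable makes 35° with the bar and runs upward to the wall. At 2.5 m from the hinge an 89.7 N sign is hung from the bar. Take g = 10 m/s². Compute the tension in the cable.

Take torques about the hinge: T sin 35° · 3.3 = 95×10×2.9 + 89.7×2.5 = 2979.2 N·m.
So T = 2979.2 / (0.5736 × 3.3) = 1574 N.

T ≈ 1570 N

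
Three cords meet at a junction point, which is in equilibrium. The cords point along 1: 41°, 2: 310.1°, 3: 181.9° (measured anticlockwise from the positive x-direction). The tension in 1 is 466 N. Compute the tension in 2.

Resolve: ΣF_x = 466 cos 41° + T_2 cos 310.1° + T_3 cos 181.9° = 0.
        ΣF_y = 466 sin 41° + T_2 sin 310.1° + T_3 sin 181.9° = 0.
The known terms sum to (351.7, 305.7) N, so 0.6441 T_2 − 0.9995 T_3 = -351.7 and -0.7649 T_2 − 0.0332 T_3 = -305.7.
Solving simultaneously: T_2 = 374 N, T_3 = 592.9 N.

T_2 ≈ 374 N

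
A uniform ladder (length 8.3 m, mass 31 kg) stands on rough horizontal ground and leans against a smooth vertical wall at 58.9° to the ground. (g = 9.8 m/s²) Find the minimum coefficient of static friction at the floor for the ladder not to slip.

μ_min ≈ 0.302

ΣF_y = 0: N_floor = 31×9.8 = 303.8 N.
Torques about the foot: N_wall · 8.3 sin 58.9° = 31×9.8×4.15 cos 58.9° → N_wall = 91.632 N.
ΣF_x = 0: f_floor = N_wall = 91.632 N.
μ_min = f_floor / N_floor = 91.632 / 303.8 = 0.3016.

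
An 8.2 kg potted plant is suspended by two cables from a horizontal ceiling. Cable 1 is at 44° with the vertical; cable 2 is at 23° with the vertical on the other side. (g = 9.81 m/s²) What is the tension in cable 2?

T_2 ≈ 60.7 N

Angles from the horizontal: cable 1 is 90° − 44° = 46°, cable 2 is 90° − 23° = 67°.
Weight W = 8.2 × 9.81 = 80.44 N acts straight down.
Horizontal: T_1 cos 46° = T_2 cos 67°  →  T_1 = 0.5625 T_2.
Vertical: T_1 sin 46° + T_2 sin 67° = 80.44.
Substituting the horizontal relation into the vertical equation gives 1.325 T_2 = 80.44, so T_2 = 60.71 N.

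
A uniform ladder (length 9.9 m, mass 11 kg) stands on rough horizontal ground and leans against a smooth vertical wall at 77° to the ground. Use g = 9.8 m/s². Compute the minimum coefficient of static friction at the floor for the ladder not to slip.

μ_min ≈ 0.115

ΣF_y = 0: N_floor = 11×9.8 = 107.8 N.
Torques about the foot: N_wall · 9.9 sin 77° = 11×9.8×4.95 cos 77° → N_wall = 12.444 N.
ΣF_x = 0: f_floor = N_wall = 12.444 N.
μ_min = f_floor / N_floor = 12.444 / 107.8 = 0.1154.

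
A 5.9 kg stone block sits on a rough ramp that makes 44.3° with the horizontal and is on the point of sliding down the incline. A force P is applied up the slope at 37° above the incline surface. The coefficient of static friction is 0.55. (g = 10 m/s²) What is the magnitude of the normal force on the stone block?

N ≈ 19.1 N

On the verge of sliding down the incline, friction equals μN and acts up the slope.
Perpendicular: N + P sin 37° = W cos 44.3° = 42.23 N.
Along incline: P cos 37° + μN = W sin 44.3° with W sin 44.3° = 41.21 N.
Solving the pair for P and N: P = 38.45 N, N = 19.08 N (and f = μN = 10.5 N).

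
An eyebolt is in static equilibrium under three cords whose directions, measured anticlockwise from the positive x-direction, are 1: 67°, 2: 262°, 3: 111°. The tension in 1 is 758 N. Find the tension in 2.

Resolve: ΣF_x = 758 cos 67° + T_2 cos 262° + T_3 cos 111° = 0.
        ΣF_y = 758 sin 67° + T_2 sin 262° + T_3 sin 111° = 0.
The known terms sum to (296.2, 697.7) N, so -0.1392 T_2 − 0.3584 T_3 = -296.2 and -0.9903 T_2 + 0.9336 T_3 = -697.7.
Solving simultaneously: T_2 = 1086 N, T_3 = 404.7 N.

T_2 ≈ 1090 N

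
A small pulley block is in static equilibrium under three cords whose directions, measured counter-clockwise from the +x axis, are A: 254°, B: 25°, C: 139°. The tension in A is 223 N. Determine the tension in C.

T_C ≈ 184 N

Resolve: ΣF_x = 223 cos 254° + T_B cos 25° + T_C cos 139° = 0.
        ΣF_y = 223 sin 254° + T_B sin 25° + T_C sin 139° = 0.
The known terms sum to (-61.47, -214.4) N, so 0.9063 T_B − 0.7547 T_C = 61.47 and 0.4226 T_B + 0.6561 T_C = 214.4.
Solving simultaneously: T_B = 221.2 N, T_C = 184.2 N.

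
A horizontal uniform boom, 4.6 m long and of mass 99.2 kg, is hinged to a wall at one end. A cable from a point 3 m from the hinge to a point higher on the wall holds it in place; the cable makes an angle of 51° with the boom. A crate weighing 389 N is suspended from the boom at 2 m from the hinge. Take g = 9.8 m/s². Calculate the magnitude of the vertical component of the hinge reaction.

|H_y| ≈ 357 N

Take torques about the hinge: T sin 51° · 3 = 99.2×9.8×2.3 + 389×2 = 3014 N·m.
So T = 3014 / (0.7771 × 3) = 1292.8 N.
ΣF_y = 0: H_y = (99.2×9.8 + 389) − T sin 51° = 1361.2 − 1004.7 = 356.5 N.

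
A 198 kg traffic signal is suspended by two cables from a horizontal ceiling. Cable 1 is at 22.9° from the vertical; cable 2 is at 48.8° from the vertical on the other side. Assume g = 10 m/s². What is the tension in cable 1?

Angles from the horizontal: cable 1 is 90° − 22.9° = 67.1°, cable 2 is 90° − 48.8° = 41.2°.
Weight W = 198 × 10 = 1980 N acts straight down.
Horizontal: T_1 cos 67.1° = T_2 cos 41.2°  →  T_2 = 0.5172 T_1.
Vertical: T_1 sin 67.1° + T_2 sin 41.2° = 1980.
Substituting the horizontal relation into the vertical equation gives 1.262 T_1 = 1980, so T_1 = 1569 N.

T_1 ≈ 1570 N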